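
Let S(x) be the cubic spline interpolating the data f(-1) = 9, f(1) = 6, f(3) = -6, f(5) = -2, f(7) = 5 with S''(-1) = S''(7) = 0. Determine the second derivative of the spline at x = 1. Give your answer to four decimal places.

-5.2500

Write M_i for S''(x_i). With h_i = 2, 2, 2, 2 and divided differences Δ_i = -3/2, -6, 2, 7/2, the continuity of S' gives the tridiagonal system
  2·M_0 + 8·M_1 + 2·M_2 = 6(Δ_1 - Δ_0) = -27
  2·M_1 + 8·M_2 + 2·M_3 = 6(Δ_2 - Δ_1) = 48
  2·M_2 + 8·M_3 + 2·M_4 = 6(Δ_3 - Δ_2) = 9
Natural end conditions: M_0 = M_4 = 0.
Hence M_0 = 0, M_1 = -21/4, M_2 = 15/2, M_3 = -3/4, M_4 = 0.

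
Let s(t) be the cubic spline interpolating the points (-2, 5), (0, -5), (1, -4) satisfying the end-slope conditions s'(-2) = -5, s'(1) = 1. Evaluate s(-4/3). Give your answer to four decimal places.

Write M_i for s''(x_i). With h_i = 2, 1 and divided differences Δ_i = -5, 1, the continuity of s' gives the tridiagonal system
  2·M_0 + 6·M_1 + 1·M_2 = 6(Δ_1 - Δ_0) = 36
Clamped end conditions give two more equations: 2h_0·M_0 + h_0·M_1 = 6(Δ_0 - s'(-2)) = 0 and h_1·M_1 + 2h_1·M_2 = 6(s'(1) - Δ_1) = 0.
Forward elimination and back-substitution give M_0 = -4, M_1 = 8, M_2 = -4.
On [-2, 0], s(t) = 5 - 5·(t + 2) - 2·(t + 2)² + 1·(t + 2)³.
With (t + 2) = 2/3: s(-4/3) = 29/27.

1.0741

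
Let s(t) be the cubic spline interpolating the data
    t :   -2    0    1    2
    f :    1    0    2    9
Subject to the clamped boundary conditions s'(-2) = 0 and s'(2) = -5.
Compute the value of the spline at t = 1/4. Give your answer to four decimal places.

Write M_i for s''(x_i). With h_i = 2, 1, 1 and divided differences Δ_i = -1/2, 2, 7, the continuity of s' gives the tridiagonal system
  2·M_0 + 6·M_1 + 1·M_2 = 6(Δ_1 - Δ_0) = 15
  1·M_1 + 4·M_2 + 1·M_3 = 6(Δ_2 - Δ_1) = 30
Clamped end conditions give two more equations: 2h_0·M_0 + h_0·M_1 = 6(Δ_0 - s'(-2)) = -3 and h_2·M_2 + 2h_2·M_3 = 6(s'(2) - Δ_2) = -72.
Forward elimination and back-substitution give M_0 = -1/2, M_1 = -1/2, M_2 = 19, M_3 = -91/2.
On [0, 1], s(t) = 0 - 1·t - 1/4·t² + 13/4·t³.
With t = 1/4: s(1/4) = -55/256.

-0.2148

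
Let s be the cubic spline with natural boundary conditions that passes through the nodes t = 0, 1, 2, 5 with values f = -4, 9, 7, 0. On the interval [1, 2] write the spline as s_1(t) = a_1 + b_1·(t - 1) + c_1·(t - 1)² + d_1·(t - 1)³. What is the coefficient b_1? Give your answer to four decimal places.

With m_i denoting the second derivative at x_i, h_i = 1, 1, 3, and Δ_i = (y_(i+1) − y_i)/h_i = 13, -2, -7/3:
  1·m_0 + 4·m_1 + 1·m_2 = 6(Δ_1 - Δ_0) = -90
  1·m_1 + 8·m_2 + 3·m_3 = 6(Δ_2 - Δ_1) = -2
Natural end conditions: m_0 = m_3 = 0.
Solving the tridiagonal system: m_0 = 0, m_1 = -718/31, m_2 = 82/31, m_3 = 0.
On [1, 2], with s_1(t) = a_1 + b_1·(t - 1) + c_1·(t - 1)² + d_1·(t - 1)³: c_1 = m_1/2 = -359/31, d_1 = (m_2 - m_1)/(6h_1) = 400/93, b_1 = Δ_1 - h_1(2m_1 + m_2)/6 = 491/93.

5.2796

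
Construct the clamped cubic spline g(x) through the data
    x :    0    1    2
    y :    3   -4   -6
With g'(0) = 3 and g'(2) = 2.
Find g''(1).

16

Put σ_i = g'' at the i-th knot. Here h = (1, 1) and Δ = (-7, -2), so the interior equations h_(i-1)·σ_(i-1) + 2(h_(i-1)+h_i)·σ_i + h_i·σ_(i+1) = 6(Δ_i − Δ_(i-1)) read
  1·σ_0 + 4·σ_1 + 1·σ_2 = 6(Δ_1 - Δ_0) = 30
Clamped end conditions give two more equations: 2h_0·σ_0 + h_0·σ_1 = 6(Δ_0 - g'(0)) = -60 and h_1·σ_1 + 2h_1·σ_2 = 6(g'(2) - Δ_1) = 24.
Solving the tridiagonal system: σ_0 = -38, σ_1 = 16, σ_2 = 4.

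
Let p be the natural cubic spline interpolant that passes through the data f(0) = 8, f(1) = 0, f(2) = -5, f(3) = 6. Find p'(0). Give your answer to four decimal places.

-7.7333

With m_i denoting the second derivative at x_i, h_i = 1, 1, 1, and Δ_i = (y_(i+1) − y_i)/h_i = -8, -5, 11:
  1·m_0 + 4·m_1 + 1·m_2 = 6(Δ_1 - Δ_0) = 18
  1·m_1 + 4·m_2 + 1·m_3 = 6(Δ_2 - Δ_1) = 96
Natural end conditions: m_0 = m_3 = 0.
Solving: m_0 = 0, m_1 = -8/5, m_2 = 122/5, m_3 = 0.
On [0, 1], p'(t) = b_0 + 2c_0·t + 3d_0·t² with b_0 = Δ_0 - h_0(2m_0 + m_1)/6 = -116/15, c_0 = m_0/2 = 0, d_0 = (m_1 - m_0)/(6h_0) = -4/15. So p'(0) = -116/15.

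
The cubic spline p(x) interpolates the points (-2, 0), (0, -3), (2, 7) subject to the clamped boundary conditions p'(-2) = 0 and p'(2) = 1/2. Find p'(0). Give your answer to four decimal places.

Write σ_i for p''(x_i). With h_i = 2, 2 and divided differences Δ_i = -3/2, 5, the continuity of p' gives the tridiagonal system
  2·σ_0 + 8·σ_1 + 2·σ_2 = 6(Δ_1 - Δ_0) = 39
Clamped end conditions give two more equations: 2h_0·σ_0 + h_0·σ_1 = 6(Δ_0 - p'(-2)) = -9 and h_1·σ_1 + 2h_1·σ_2 = 6(p'(2) - Δ_1) = -27.
Solving the tridiagonal system: σ_0 = -7, σ_1 = 19/2, σ_2 = -23/2.
On [0, 2], p'(x) = b_1 + 2c_1·x + 3d_1·x² with b_1 = Δ_1 - h_1(2σ_1 + σ_2)/6 = 5/2, c_1 = σ_1/2 = 19/4, d_1 = (σ_2 - σ_1)/(6h_1) = -7/4. So p'(0) = 5/2.

2.5000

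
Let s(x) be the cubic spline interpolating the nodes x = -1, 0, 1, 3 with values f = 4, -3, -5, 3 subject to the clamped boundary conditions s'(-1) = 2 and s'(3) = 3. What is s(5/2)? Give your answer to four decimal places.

Put σ_i = s'' at the i-th knot. Here h = (1, 1, 2) and Δ = (-7, -2, 4), so the interior equations h_(i-1)·σ_(i-1) + 2(h_(i-1)+h_i)·σ_i + h_i·σ_(i+1) = 6(Δ_i − Δ_(i-1)) read
  1·σ_0 + 4·σ_1 + 1·σ_2 = 6(Δ_1 - Δ_0) = 30
  1·σ_1 + 6·σ_2 + 2·σ_3 = 6(Δ_2 - Δ_1) = 36
Clamped end conditions give two more equations: 2h_0·σ_0 + h_0·σ_1 = 6(Δ_0 - s'(-1)) = -54 and h_2·σ_2 + 2h_2·σ_3 = 6(s'(3) - Δ_2) = -6.
Solving the tridiagonal system: σ_0 = -379/11, σ_1 = 164/11, σ_2 = 53/11, σ_3 = -43/11.
On [1, 3], s(x) = -5 + 23/11·(x - 1) + 53/22·(x - 1)² - 8/11·(x - 1)³.
With (x - 1) = 3/2: s(5/2) = 97/88.

1.1023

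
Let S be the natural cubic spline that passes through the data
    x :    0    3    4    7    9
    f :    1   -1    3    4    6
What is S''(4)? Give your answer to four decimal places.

-3.8280

Put m_i = S'' at the i-th knot. Here h = (3, 1, 3, 2) and Δ = (-2/3, 4, 1/3, 1), so the interior equations h_(i-1)·m_(i-1) + 2(h_(i-1)+h_i)·m_i + h_i·m_(i+1) = 6(Δ_i − Δ_(i-1)) read
  3·m_0 + 8·m_1 + 1·m_2 = 6(Δ_1 - Δ_0) = 28
  1·m_1 + 8·m_2 + 3·m_3 = 6(Δ_2 - Δ_1) = -22
  3·m_2 + 10·m_3 + 2·m_4 = 6(Δ_3 - Δ_2) = 4
Natural end conditions: m_0 = m_4 = 0.
Hence m_0 = 0, m_1 = 370/93, m_2 = -356/93, m_3 = 48/31, m_4 = 0.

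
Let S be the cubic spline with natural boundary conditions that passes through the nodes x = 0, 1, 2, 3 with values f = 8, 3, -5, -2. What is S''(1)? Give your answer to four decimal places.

-9.2000

Let σ_i = S''(x_i). Step sizes h_i = 1, 1, 1; slopes of the chords Δ_i = (y_(i+1) - y_i)/h_i = -5, -8, 3.
  1·σ_0 + 4·σ_1 + 1·σ_2 = 6(Δ_1 - Δ_0) = -18
  1·σ_1 + 4·σ_2 + 1·σ_3 = 6(Δ_2 - Δ_1) = 66
Natural end conditions: σ_0 = σ_3 = 0.
Solving the tridiagonal system: σ_0 = 0, σ_1 = -46/5, σ_2 = 94/5, σ_3 = 0.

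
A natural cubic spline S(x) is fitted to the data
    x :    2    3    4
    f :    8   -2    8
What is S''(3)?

With M_i denoting the second derivative at x_i, h_i = 1, 1, and Δ_i = (y_(i+1) − y_i)/h_i = -10, 10:
  1·M_0 + 4·M_1 + 1·M_2 = 6(Δ_1 - Δ_0) = 120
Natural end conditions: M_0 = M_2 = 0.
Solving: M_0 = 0, M_1 = 30, M_2 = 0.

30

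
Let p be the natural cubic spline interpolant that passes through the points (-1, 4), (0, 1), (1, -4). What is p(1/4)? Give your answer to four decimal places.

-0.0859

Write M_i for p''(x_i). With h_i = 1, 1 and divided differences Δ_i = -3, -5, the continuity of p' gives the tridiagonal system
  1·M_0 + 4·M_1 + 1·M_2 = 6(Δ_1 - Δ_0) = -12
Natural end conditions: M_0 = M_2 = 0.
Solving the tridiagonal system: M_0 = 0, M_1 = -3, M_2 = 0.
On [0, 1], p(t) = 1 - 4·t - 3/2·t² + 1/2·t³.
With t = 1/4: p(1/4) = -11/128.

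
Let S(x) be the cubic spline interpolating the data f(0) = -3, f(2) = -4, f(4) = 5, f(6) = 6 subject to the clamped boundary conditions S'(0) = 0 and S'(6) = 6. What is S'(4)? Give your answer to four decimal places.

1.6000

With M_i denoting the second derivative at x_i, h_i = 2, 2, 2, and Δ_i = (y_(i+1) − y_i)/h_i = -1/2, 9/2, 1/2:
  2·M_0 + 8·M_1 + 2·M_2 = 6(Δ_1 - Δ_0) = 30
  2·M_1 + 8·M_2 + 2·M_3 = 6(Δ_2 - Δ_1) = -24
Clamped end conditions give two more equations: 2h_0·M_0 + h_0·M_1 = 6(Δ_0 - S'(0)) = -3 and h_2·M_2 + 2h_2·M_3 = 6(S'(6) - Δ_2) = 33.
Solving: M_0 = -41/10, M_1 = 67/10, M_2 = -77/10, M_3 = 121/10.
On [4, 6], S'(x) = b_2 + 2c_2·(x - 4) + 3d_2·(x - 4)² with b_2 = Δ_2 - h_2(2M_2 + M_3)/6 = 8/5, c_2 = M_2/2 = -77/20, d_2 = (M_3 - M_2)/(6h_2) = 33/20. So S'(4) = 8/5.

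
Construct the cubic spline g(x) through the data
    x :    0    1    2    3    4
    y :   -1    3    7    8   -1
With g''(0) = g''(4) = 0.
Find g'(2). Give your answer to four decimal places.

3.7500

Put σ_i = g'' at the i-th knot. Here h = (1, 1, 1, 1) and Δ = (4, 4, 1, -9), so the interior equations h_(i-1)·σ_(i-1) + 2(h_(i-1)+h_i)·σ_i + h_i·σ_(i+1) = 6(Δ_i − Δ_(i-1)) read
  1·σ_0 + 4·σ_1 + 1·σ_2 = 6(Δ_1 - Δ_0) = 0
  1·σ_1 + 4·σ_2 + 1·σ_3 = 6(Δ_2 - Δ_1) = -18
  1·σ_2 + 4·σ_3 + 1·σ_4 = 6(Δ_3 - Δ_2) = -60
Natural end conditions: σ_0 = σ_4 = 0.
Solving: σ_0 = 0, σ_1 = 3/14, σ_2 = -6/7, σ_3 = -207/14, σ_4 = 0.
On [2, 3], g'(x) = b_2 + 2c_2·(x - 2) + 3d_2·(x - 2)² with b_2 = Δ_2 - h_2(2σ_2 + σ_3)/6 = 15/4, c_2 = σ_2/2 = -3/7, d_2 = (σ_3 - σ_2)/(6h_2) = -65/28. So g'(2) = 15/4.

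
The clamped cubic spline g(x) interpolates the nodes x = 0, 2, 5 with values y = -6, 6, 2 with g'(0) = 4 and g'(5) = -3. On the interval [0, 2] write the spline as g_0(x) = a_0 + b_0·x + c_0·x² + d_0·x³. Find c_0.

Write M_i for g''(x_i). With h_i = 2, 3 and divided differences Δ_i = 6, -4/3, the continuity of g' gives the tridiagonal system
  2·M_0 + 10·M_1 + 3·M_2 = 6(Δ_1 - Δ_0) = -44
Clamped end conditions give two more equations: 2h_0·M_0 + h_0·M_1 = 6(Δ_0 - g'(0)) = 12 and h_1·M_1 + 2h_1·M_2 = 6(g'(5) - Δ_1) = -10.
Solving the tridiagonal system: M_0 = 6, M_1 = -6, M_2 = 4/3.
On [0, 2], with g_0(x) = a_0 + b_0·x + c_0·x² + d_0·x³: c_0 = M_0/2 = 3, d_0 = (M_1 - M_0)/(6h_0) = -1, b_0 = Δ_0 - h_0(2M_0 + M_1)/6 = 4.

3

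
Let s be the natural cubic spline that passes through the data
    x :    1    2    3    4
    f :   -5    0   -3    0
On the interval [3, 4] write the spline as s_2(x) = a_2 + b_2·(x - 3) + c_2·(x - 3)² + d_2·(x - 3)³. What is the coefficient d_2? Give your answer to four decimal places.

-2.1333

Let M_i = s''(x_i). Step sizes h_i = 1, 1, 1; slopes of the chords Δ_i = (y_(i+1) - y_i)/h_i = 5, -3, 3.
  1·M_0 + 4·M_1 + 1·M_2 = 6(Δ_1 - Δ_0) = -48
  1·M_1 + 4·M_2 + 1·M_3 = 6(Δ_2 - Δ_1) = 36
Natural end conditions: M_0 = M_3 = 0.
Hence M_0 = 0, M_1 = -76/5, M_2 = 64/5, M_3 = 0.
On [3, 4], with s_2(x) = a_2 + b_2·(x - 3) + c_2·(x - 3)² + d_2·(x - 3)³: c_2 = M_2/2 = 32/5, d_2 = (M_3 - M_2)/(6h_2) = -32/15, b_2 = Δ_2 - h_2(2M_2 + M_3)/6 = -19/15.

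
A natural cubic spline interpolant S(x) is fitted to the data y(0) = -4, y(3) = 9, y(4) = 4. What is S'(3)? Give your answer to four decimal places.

Write σ_i for S''(x_i). With h_i = 3, 1 and divided differences Δ_i = 13/3, -5, the continuity of S' gives the tridiagonal system
  3·σ_0 + 8·σ_1 + 1·σ_2 = 6(Δ_1 - Δ_0) = -56
Natural end conditions: σ_0 = σ_2 = 0.
Forward elimination and back-substitution give σ_0 = 0, σ_1 = -7, σ_2 = 0.
On [3, 4], S'(x) = b_1 + 2c_1·(x - 3) + 3d_1·(x - 3)² with b_1 = Δ_1 - h_1(2σ_1 + σ_2)/6 = -8/3, c_1 = σ_1/2 = -7/2, d_1 = (σ_2 - σ_1)/(6h_1) = 7/6. So S'(3) = -8/3.

-2.6667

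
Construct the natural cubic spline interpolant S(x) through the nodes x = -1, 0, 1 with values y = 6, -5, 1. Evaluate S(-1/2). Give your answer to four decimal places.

-1.0938

With M_i denoting the second derivative at x_i, h_i = 1, 1, and Δ_i = (y_(i+1) − y_i)/h_i = -11, 6:
  1·M_0 + 4·M_1 + 1·M_2 = 6(Δ_1 - Δ_0) = 102
Natural end conditions: M_0 = M_2 = 0.
Forward elimination and back-substitution give M_0 = 0, M_1 = 51/2, M_2 = 0.
On [-1, 0], S(x) = 6 - 61/4·(x + 1) + 0·(x + 1)² + 17/4·(x + 1)³.
With (x + 1) = 1/2: S(-1/2) = -35/32.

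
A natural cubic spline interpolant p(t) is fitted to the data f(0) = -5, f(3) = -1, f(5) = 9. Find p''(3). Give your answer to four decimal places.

Put M_i = p'' at the i-th knot. Here h = (3, 2) and Δ = (4/3, 5), so the interior equations h_(i-1)·M_(i-1) + 2(h_(i-1)+h_i)·M_i + h_i·M_(i+1) = 6(Δ_i − Δ_(i-1)) read
  3·M_0 + 10·M_1 + 2·M_2 = 6(Δ_1 - Δ_0) = 22
Natural end conditions: M_0 = M_2 = 0.
Solving: M_0 = 0, M_1 = 11/5, M_2 = 0.

2.2000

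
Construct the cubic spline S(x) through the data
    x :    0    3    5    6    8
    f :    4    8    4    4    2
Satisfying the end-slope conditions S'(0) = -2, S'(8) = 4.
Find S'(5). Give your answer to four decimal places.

-0.6093

Write σ_i for S''(x_i). With h_i = 3, 2, 1, 2 and divided differences Δ_i = 4/3, -2, 0, -1, the continuity of S' gives the tridiagonal system
  3·σ_0 + 10·σ_1 + 2·σ_2 = 6(Δ_1 - Δ_0) = -20
  2·σ_1 + 6·σ_2 + 1·σ_3 = 6(Δ_2 - Δ_1) = 12
  1·σ_2 + 6·σ_3 + 2·σ_4 = 6(Δ_3 - Δ_2) = -6
Clamped end conditions give two more equations: 2h_0·σ_0 + h_0·σ_1 = 6(Δ_0 - S'(0)) = 20 and h_3·σ_3 + 2h_3·σ_4 = 6(S'(8) - Δ_3) = 30.
Forward elimination and back-substitution give σ_0 = 2542/453, σ_1 = -688/151, σ_2 = 659/151, σ_3 = -766/151, σ_4 = 3031/302.
On [5, 6], S'(x) = b_2 + 2c_2·(x - 5) + 3d_2·(x - 5)² with b_2 = Δ_2 - h_2(2σ_2 + σ_3)/6 = -92/151, c_2 = σ_2/2 = 659/302, d_2 = (σ_3 - σ_2)/(6h_2) = -475/302. So S'(5) = -92/151.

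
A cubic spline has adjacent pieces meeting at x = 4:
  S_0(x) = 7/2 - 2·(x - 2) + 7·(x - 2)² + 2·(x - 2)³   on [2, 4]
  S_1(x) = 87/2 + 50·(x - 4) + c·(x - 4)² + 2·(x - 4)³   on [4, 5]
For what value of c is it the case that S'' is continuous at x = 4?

S_0''(x) = 14 + 12·(x - 2), so S_0''(4) = 38. On the right, S_1''(4) = 2c, so c = 19.

19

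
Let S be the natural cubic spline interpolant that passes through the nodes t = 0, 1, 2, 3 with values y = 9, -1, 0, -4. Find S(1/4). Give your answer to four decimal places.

5.7344

Put M_i = S'' at the i-th knot. Here h = (1, 1, 1) and Δ = (-10, 1, -4), so the interior equations h_(i-1)·M_(i-1) + 2(h_(i-1)+h_i)·M_i + h_i·M_(i+1) = 6(Δ_i − Δ_(i-1)) read
  1·M_0 + 4·M_1 + 1·M_2 = 6(Δ_1 - Δ_0) = 66
  1·M_1 + 4·M_2 + 1·M_3 = 6(Δ_2 - Δ_1) = -30
Natural end conditions: M_0 = M_3 = 0.
Hence M_0 = 0, M_1 = 98/5, M_2 = -62/5, M_3 = 0.
On [0, 1], S(t) = 9 - 199/15·t + 0·t² + 49/15·t³.
With t = 1/4: S(1/4) = 367/64.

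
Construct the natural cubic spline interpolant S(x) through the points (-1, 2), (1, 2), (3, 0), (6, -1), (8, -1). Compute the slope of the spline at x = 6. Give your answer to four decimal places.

Put M_i = S'' at the i-th knot. Here h = (2, 2, 3, 2) and Δ = (0, -1, -1/3, 0), so the interior equations h_(i-1)·M_(i-1) + 2(h_(i-1)+h_i)·M_i + h_i·M_(i+1) = 6(Δ_i − Δ_(i-1)) read
  2·M_0 + 8·M_1 + 2·M_2 = 6(Δ_1 - Δ_0) = -6
  2·M_1 + 10·M_2 + 3·M_3 = 6(Δ_2 - Δ_1) = 4
  3·M_2 + 10·M_3 + 2·M_4 = 6(Δ_3 - Δ_2) = 2
Natural end conditions: M_0 = M_4 = 0.
Solving: M_0 = 0, M_1 = -307/344, M_2 = 49/86, M_3 = 5/172, M_4 = 0.
On [6, 8], S'(x) = b_3 + 2c_3·(x - 6) + 3d_3·(x - 6)² with b_3 = Δ_3 - h_3(2M_3 + M_4)/6 = -5/258, c_3 = M_3/2 = 5/344, d_3 = (M_4 - M_3)/(6h_3) = -5/2064. So S'(6) = -5/258.

-0.0194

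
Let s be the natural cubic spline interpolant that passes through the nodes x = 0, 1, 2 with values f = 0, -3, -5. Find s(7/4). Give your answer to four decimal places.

Write M_i for s''(x_i). With h_i = 1, 1 and divided differences Δ_i = -3, -2, the continuity of s' gives the tridiagonal system
  1·M_0 + 4·M_1 + 1·M_2 = 6(Δ_1 - Δ_0) = 6
Natural end conditions: M_0 = M_2 = 0.
Solving: M_0 = 0, M_1 = 3/2, M_2 = 0.
On [1, 2], s(x) = -3 - 5/2·(x - 1) + 3/4·(x - 1)² - 1/4·(x - 1)³.
With (x - 1) = 3/4: s(7/4) = -1167/256.

-4.5586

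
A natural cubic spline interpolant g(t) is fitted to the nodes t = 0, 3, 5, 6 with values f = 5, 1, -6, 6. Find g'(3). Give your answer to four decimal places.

-6.0476

Put M_i = g'' at the i-th knot. Here h = (3, 2, 1) and Δ = (-4/3, -7/2, 12), so the interior equations h_(i-1)·M_(i-1) + 2(h_(i-1)+h_i)·M_i + h_i·M_(i+1) = 6(Δ_i − Δ_(i-1)) read
  3·M_0 + 10·M_1 + 2·M_2 = 6(Δ_1 - Δ_0) = -13
  2·M_1 + 6·M_2 + 1·M_3 = 6(Δ_2 - Δ_1) = 93
Natural end conditions: M_0 = M_3 = 0.
Forward elimination and back-substitution give M_0 = 0, M_1 = -33/7, M_2 = 239/14, M_3 = 0.
On [3, 5], g'(t) = b_1 + 2c_1·(t - 3) + 3d_1·(t - 3)² with b_1 = Δ_1 - h_1(2M_1 + M_2)/6 = -127/21, c_1 = M_1/2 = -33/14, d_1 = (M_2 - M_1)/(6h_1) = 305/168. So g'(3) = -127/21.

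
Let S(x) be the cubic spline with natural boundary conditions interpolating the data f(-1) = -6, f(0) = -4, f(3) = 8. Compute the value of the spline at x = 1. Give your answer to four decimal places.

With σ_i denoting the second derivative at x_i, h_i = 1, 3, and Δ_i = (y_(i+1) − y_i)/h_i = 2, 4:
  1·σ_0 + 8·σ_1 + 3·σ_2 = 6(Δ_1 - Δ_0) = 12
Natural end conditions: σ_0 = σ_2 = 0.
Solving: σ_0 = 0, σ_1 = 3/2, σ_2 = 0.
On [0, 3], S(x) = -4 + 5/2·x + 3/4·x² - 1/12·x³.
With x = 1: S(1) = -5/6.

-0.8333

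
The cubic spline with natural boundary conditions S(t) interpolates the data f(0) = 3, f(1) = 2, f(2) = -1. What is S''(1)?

-3

Put M_i = S'' at the i-th knot. Here h = (1, 1) and Δ = (-1, -3), so the interior equations h_(i-1)·M_(i-1) + 2(h_(i-1)+h_i)·M_i + h_i·M_(i+1) = 6(Δ_i − Δ_(i-1)) read
  1·M_0 + 4·M_1 + 1·M_2 = 6(Δ_1 - Δ_0) = -12
Natural end conditions: M_0 = M_2 = 0.
Solving: M_0 = 0, M_1 = -3, M_2 = 0.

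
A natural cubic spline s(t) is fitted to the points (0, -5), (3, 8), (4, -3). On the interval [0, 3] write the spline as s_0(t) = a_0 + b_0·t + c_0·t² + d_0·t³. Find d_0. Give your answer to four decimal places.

-0.6389

Put M_i = s'' at the i-th knot. Here h = (3, 1) and Δ = (13/3, -11), so the interior equations h_(i-1)·M_(i-1) + 2(h_(i-1)+h_i)·M_i + h_i·M_(i+1) = 6(Δ_i − Δ_(i-1)) read
  3·M_0 + 8·M_1 + 1·M_2 = 6(Δ_1 - Δ_0) = -92
Natural end conditions: M_0 = M_2 = 0.
Forward elimination and back-substitution give M_0 = 0, M_1 = -23/2, M_2 = 0.
On [0, 3], with s_0(t) = a_0 + b_0·t + c_0·t² + d_0·t³: c_0 = M_0/2 = 0, d_0 = (M_1 - M_0)/(6h_0) = -23/36, b_0 = Δ_0 - h_0(2M_0 + M_1)/6 = 121/12.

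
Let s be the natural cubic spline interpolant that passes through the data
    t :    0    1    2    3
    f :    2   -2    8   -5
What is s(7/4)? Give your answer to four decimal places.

Put σ_i = s'' at the i-th knot. Here h = (1, 1, 1) and Δ = (-4, 10, -13), so the interior equations h_(i-1)·σ_(i-1) + 2(h_(i-1)+h_i)·σ_i + h_i·σ_(i+1) = 6(Δ_i − Δ_(i-1)) read
  1·σ_0 + 4·σ_1 + 1·σ_2 = 6(Δ_1 - Δ_0) = 84
  1·σ_1 + 4·σ_2 + 1·σ_3 = 6(Δ_2 - Δ_1) = -138
Natural end conditions: σ_0 = σ_3 = 0.
Solving: σ_0 = 0, σ_1 = 158/5, σ_2 = -212/5, σ_3 = 0.
On [1, 2], s(t) = -2 + 98/15·(t - 1) + 79/5·(t - 1)² - 37/3·(t - 1)³.
With (t - 1) = 3/4: s(7/4) = 2107/320.

6.5844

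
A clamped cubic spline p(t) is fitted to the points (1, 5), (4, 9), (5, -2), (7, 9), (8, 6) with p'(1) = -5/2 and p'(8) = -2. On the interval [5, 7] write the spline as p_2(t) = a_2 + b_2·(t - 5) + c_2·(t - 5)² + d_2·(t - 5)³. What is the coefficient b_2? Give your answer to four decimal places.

Write M_i for p''(x_i). With h_i = 3, 1, 2, 1 and divided differences Δ_i = 4/3, -11, 11/2, -3, the continuity of p' gives the tridiagonal system
  3·M_0 + 8·M_1 + 1·M_2 = 6(Δ_1 - Δ_0) = -74
  1·M_1 + 6·M_2 + 2·M_3 = 6(Δ_2 - Δ_1) = 99
  2·M_2 + 6·M_3 + 1·M_4 = 6(Δ_3 - Δ_2) = -51
Clamped end conditions give two more equations: 2h_0·M_0 + h_0·M_1 = 6(Δ_0 - p'(1)) = 23 and h_3·M_3 + 2h_3·M_4 = 6(p'(8) - Δ_3) = 6.
Solving the tridiagonal system: M_0 = 4535/366, M_1 = -1044/61, M_2 = 3141/122, M_3 = -1170/61, M_4 = 768/61.
On [5, 7], with p_2(t) = a_2 + b_2·(t - 5) + c_2·(t - 5)² + d_2·(t - 5)³: c_2 = M_2/2 = 3141/244, d_2 = (M_3 - M_2)/(6h_2) = -1827/488, b_2 = Δ_2 - h_2(2M_2 + M_3)/6 = -643/122.

-5.2705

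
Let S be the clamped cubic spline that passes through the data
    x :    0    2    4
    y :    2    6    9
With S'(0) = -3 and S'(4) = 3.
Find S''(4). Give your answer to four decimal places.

Let m_i = S''(x_i). Step sizes h_i = 2, 2; slopes of the chords Δ_i = (y_(i+1) - y_i)/h_i = 2, 3/2.
  2·m_0 + 8·m_1 + 2·m_2 = 6(Δ_1 - Δ_0) = -3
Clamped end conditions give two more equations: 2h_0·m_0 + h_0·m_1 = 6(Δ_0 - S'(0)) = 30 and h_1·m_1 + 2h_1·m_2 = 6(S'(4) - Δ_1) = 9.
Solving: m_0 = 75/8, m_1 = -15/4, m_2 = 33/8.

4.1250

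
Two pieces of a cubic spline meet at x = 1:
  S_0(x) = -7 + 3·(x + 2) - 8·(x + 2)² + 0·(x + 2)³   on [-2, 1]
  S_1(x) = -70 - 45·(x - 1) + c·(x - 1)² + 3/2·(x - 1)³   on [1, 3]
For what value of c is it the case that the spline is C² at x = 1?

-8

S_0''(x) = -16 + 0·(x + 2), so S_0''(1) = -16. On the right, S_1''(1) = 2c, so c = -8.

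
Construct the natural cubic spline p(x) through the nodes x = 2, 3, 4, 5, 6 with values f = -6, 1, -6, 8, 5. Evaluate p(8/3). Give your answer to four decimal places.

0.7235

Let m_i = p''(x_i). Step sizes h_i = 1, 1, 1, 1; slopes of the chords Δ_i = (y_(i+1) - y_i)/h_i = 7, -7, 14, -3.
  1·m_0 + 4·m_1 + 1·m_2 = 6(Δ_1 - Δ_0) = -84
  1·m_1 + 4·m_2 + 1·m_3 = 6(Δ_2 - Δ_1) = 126
  1·m_2 + 4·m_3 + 1·m_4 = 6(Δ_3 - Δ_2) = -102
Natural end conditions: m_0 = m_4 = 0.
Hence m_0 = 0, m_1 = -933/28, m_2 = 345/7, m_3 = -1059/28, m_4 = 0.
On [2, 3], p(x) = -6 + 703/56·(x - 2) + 0·(x - 2)² - 311/56·(x - 2)³.
With (x - 2) = 2/3: p(8/3) = 547/756.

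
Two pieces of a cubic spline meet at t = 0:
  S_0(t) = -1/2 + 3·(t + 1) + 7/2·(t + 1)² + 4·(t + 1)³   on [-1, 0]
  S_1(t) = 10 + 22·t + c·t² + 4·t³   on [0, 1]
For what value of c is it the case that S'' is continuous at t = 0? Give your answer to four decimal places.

15.5000

S_0''(t) = 7 + 24·(t + 1), so S_0''(0) = 31. On the right, S_1''(0) = 2c, so c = 31/2.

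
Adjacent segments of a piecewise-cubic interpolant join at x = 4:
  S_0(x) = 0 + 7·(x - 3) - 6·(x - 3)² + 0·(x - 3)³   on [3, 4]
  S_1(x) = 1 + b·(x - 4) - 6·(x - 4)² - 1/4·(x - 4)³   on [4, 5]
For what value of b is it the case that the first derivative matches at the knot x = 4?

-5

S_0'(x) = 7 - 12·(x - 3) + 0·(x - 3)², so S_0'(4) = -5. On the right, S_1'(4) = b, so b = -5.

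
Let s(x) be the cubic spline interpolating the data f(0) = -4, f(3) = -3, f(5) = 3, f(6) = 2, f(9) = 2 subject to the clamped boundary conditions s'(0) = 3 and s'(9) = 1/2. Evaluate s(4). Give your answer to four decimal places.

0.3731

Put m_i = s'' at the i-th knot. Here h = (3, 2, 1, 3) and Δ = (1/3, 3, -1, 0), so the interior equations h_(i-1)·m_(i-1) + 2(h_(i-1)+h_i)·m_i + h_i·m_(i+1) = 6(Δ_i − Δ_(i-1)) read
  3·m_0 + 10·m_1 + 2·m_2 = 6(Δ_1 - Δ_0) = 16
  2·m_1 + 6·m_2 + 1·m_3 = 6(Δ_2 - Δ_1) = -24
  1·m_2 + 8·m_3 + 3·m_4 = 6(Δ_3 - Δ_2) = 6
Clamped end conditions give two more equations: 2h_0·m_0 + h_0·m_1 = 6(Δ_0 - s'(0)) = -16 and h_3·m_3 + 2h_3·m_4 = 6(s'(9) - Δ_3) = 3.
Solving the tridiagonal system: m_0 = -313/66, m_1 = 137/33, m_2 = -745/132, m_3 = 103/66, m_4 = -37/132.
On [3, 5], s(x) = -3 + 93/44·(x - 3) + 137/66·(x - 3)² - 431/528·(x - 3)³.
With (x - 3) = 1: s(4) = 197/528.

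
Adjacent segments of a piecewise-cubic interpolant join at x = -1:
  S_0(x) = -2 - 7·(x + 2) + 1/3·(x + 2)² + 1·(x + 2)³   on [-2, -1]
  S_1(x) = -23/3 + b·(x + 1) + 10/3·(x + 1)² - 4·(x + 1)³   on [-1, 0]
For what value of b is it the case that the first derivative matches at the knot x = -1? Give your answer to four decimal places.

-3.3333

S_0'(x) = -7 + 2/3·(x + 2) + 3·(x + 2)², so S_0'(-1) = -10/3. On the right, S_1'(-1) = b, so b = -10/3.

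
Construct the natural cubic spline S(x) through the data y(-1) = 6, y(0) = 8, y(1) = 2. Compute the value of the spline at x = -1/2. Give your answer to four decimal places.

7.7500

Write m_i for S''(x_i). With h_i = 1, 1 and divided differences Δ_i = 2, -6, the continuity of S' gives the tridiagonal system
  1·m_0 + 4·m_1 + 1·m_2 = 6(Δ_1 - Δ_0) = -48
Natural end conditions: m_0 = m_2 = 0.
Hence m_0 = 0, m_1 = -12, m_2 = 0.
On [-1, 0], S(x) = 6 + 4·(x + 1) + 0·(x + 1)² - 2·(x + 1)³.
With (x + 1) = 1/2: S(-1/2) = 31/4.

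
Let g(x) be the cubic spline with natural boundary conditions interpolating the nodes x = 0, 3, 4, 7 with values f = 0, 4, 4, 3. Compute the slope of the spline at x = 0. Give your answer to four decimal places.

Let σ_i = g''(x_i). Step sizes h_i = 3, 1, 3; slopes of the chords Δ_i = (y_(i+1) - y_i)/h_i = 4/3, 0, -1/3.
  3·σ_0 + 8·σ_1 + 1·σ_2 = 6(Δ_1 - Δ_0) = -8
  1·σ_1 + 8·σ_2 + 3·σ_3 = 6(Δ_2 - Δ_1) = -2
Natural end conditions: σ_0 = σ_3 = 0.
Solving the tridiagonal system: σ_0 = 0, σ_1 = -62/63, σ_2 = -8/63, σ_3 = 0.
On [0, 3], g'(x) = b_0 + 2c_0·x + 3d_0·x² with b_0 = Δ_0 - h_0(2σ_0 + σ_1)/6 = 115/63, c_0 = σ_0/2 = 0, d_0 = (σ_1 - σ_0)/(6h_0) = -31/567. So g'(0) = 115/63.

1.8254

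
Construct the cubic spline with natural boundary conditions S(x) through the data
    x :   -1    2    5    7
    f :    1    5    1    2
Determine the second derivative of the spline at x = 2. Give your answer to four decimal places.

-1.7387

Let m_i = S''(x_i). Step sizes h_i = 3, 3, 2; slopes of the chords Δ_i = (y_(i+1) - y_i)/h_i = 4/3, -4/3, 1/2.
  3·m_0 + 12·m_1 + 3·m_2 = 6(Δ_1 - Δ_0) = -16
  3·m_1 + 10·m_2 + 2·m_3 = 6(Δ_2 - Δ_1) = 11
Natural end conditions: m_0 = m_3 = 0.
Solving the tridiagonal system: m_0 = 0, m_1 = -193/111, m_2 = 60/37, m_3 = 0.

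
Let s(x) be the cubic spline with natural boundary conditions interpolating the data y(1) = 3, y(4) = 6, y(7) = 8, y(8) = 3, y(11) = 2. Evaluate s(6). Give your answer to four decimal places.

9.7154

Put M_i = s'' at the i-th knot. Here h = (3, 3, 1, 3) and Δ = (1, 2/3, -5, -1/3), so the interior equations h_(i-1)·M_(i-1) + 2(h_(i-1)+h_i)·M_i + h_i·M_(i+1) = 6(Δ_i − Δ_(i-1)) read
  3·M_0 + 12·M_1 + 3·M_2 = 6(Δ_1 - Δ_0) = -2
  3·M_1 + 8·M_2 + 1·M_3 = 6(Δ_2 - Δ_1) = -34
  1·M_2 + 8·M_3 + 3·M_4 = 6(Δ_3 - Δ_2) = 28
Natural end conditions: M_0 = M_4 = 0.
Hence M_0 = 0, M_1 = 43/38, M_2 = -296/57, M_3 = 473/114, M_4 = 0.
On [4, 7], s(x) = 6 + 81/38·(x - 4) + 43/76·(x - 4)² - 721/2052·(x - 4)³.
With (x - 4) = 2: s(6) = 4984/513.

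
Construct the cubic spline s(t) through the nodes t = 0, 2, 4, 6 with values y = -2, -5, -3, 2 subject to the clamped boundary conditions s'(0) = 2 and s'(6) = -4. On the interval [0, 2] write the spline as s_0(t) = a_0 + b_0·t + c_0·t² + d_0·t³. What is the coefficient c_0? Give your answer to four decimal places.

-3.3000

Put σ_i = s'' at the i-th knot. Here h = (2, 2, 2) and Δ = (-3/2, 1, 5/2), so the interior equations h_(i-1)·σ_(i-1) + 2(h_(i-1)+h_i)·σ_i + h_i·σ_(i+1) = 6(Δ_i − Δ_(i-1)) read
  2·σ_0 + 8·σ_1 + 2·σ_2 = 6(Δ_1 - Δ_0) = 15
  2·σ_1 + 8·σ_2 + 2·σ_3 = 6(Δ_2 - Δ_1) = 9
Clamped end conditions give two more equations: 2h_0·σ_0 + h_0·σ_1 = 6(Δ_0 - s'(0)) = -21 and h_2·σ_2 + 2h_2·σ_3 = 6(s'(6) - Δ_2) = -39.
Forward elimination and back-substitution give σ_0 = -33/5, σ_1 = 27/10, σ_2 = 33/10, σ_3 = -57/5.
On [0, 2], with s_0(t) = a_0 + b_0·t + c_0·t² + d_0·t³: c_0 = σ_0/2 = -33/10, d_0 = (σ_1 - σ_0)/(6h_0) = 31/40, b_0 = Δ_0 - h_0(2σ_0 + σ_1)/6 = 2.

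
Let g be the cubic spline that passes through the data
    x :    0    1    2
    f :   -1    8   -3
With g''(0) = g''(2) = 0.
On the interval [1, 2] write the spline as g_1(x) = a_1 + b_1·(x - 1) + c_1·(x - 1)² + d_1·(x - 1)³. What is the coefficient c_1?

With σ_i denoting the second derivative at x_i, h_i = 1, 1, and Δ_i = (y_(i+1) − y_i)/h_i = 9, -11:
  1·σ_0 + 4·σ_1 + 1·σ_2 = 6(Δ_1 - Δ_0) = -120
Natural end conditions: σ_0 = σ_2 = 0.
Solving: σ_0 = 0, σ_1 = -30, σ_2 = 0.
On [1, 2], with g_1(x) = a_1 + b_1·(x - 1) + c_1·(x - 1)² + d_1·(x - 1)³: c_1 = σ_1/2 = -15, d_1 = (σ_2 - σ_1)/(6h_1) = 5, b_1 = Δ_1 - h_1(2σ_1 + σ_2)/6 = -1.

-15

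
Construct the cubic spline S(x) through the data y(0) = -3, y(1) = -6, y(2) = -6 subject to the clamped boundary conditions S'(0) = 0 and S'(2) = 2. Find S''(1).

Write σ_i for S''(x_i). With h_i = 1, 1 and divided differences Δ_i = -3, 0, the continuity of S' gives the tridiagonal system
  1·σ_0 + 4·σ_1 + 1·σ_2 = 6(Δ_1 - Δ_0) = 18
Clamped end conditions give two more equations: 2h_0·σ_0 + h_0·σ_1 = 6(Δ_0 - S'(0)) = -18 and h_1·σ_1 + 2h_1·σ_2 = 6(S'(2) - Δ_1) = 12.
Forward elimination and back-substitution give σ_0 = -25/2, σ_1 = 7, σ_2 = 5/2.

7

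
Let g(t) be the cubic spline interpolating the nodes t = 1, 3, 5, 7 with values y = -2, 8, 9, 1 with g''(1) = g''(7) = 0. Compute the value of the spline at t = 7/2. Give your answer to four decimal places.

With σ_i denoting the second derivative at x_i, h_i = 2, 2, 2, and Δ_i = (y_(i+1) − y_i)/h_i = 5, 1/2, -4:
  2·σ_0 + 8·σ_1 + 2·σ_2 = 6(Δ_1 - Δ_0) = -27
  2·σ_1 + 8·σ_2 + 2·σ_3 = 6(Δ_2 - Δ_1) = -27
Natural end conditions: σ_0 = σ_3 = 0.
Solving the tridiagonal system: σ_0 = 0, σ_1 = -27/10, σ_2 = -27/10, σ_3 = 0.
On [3, 5], g(t) = 8 + 16/5·(t - 3) - 27/20·(t - 3)² + 0·(t - 3)³.
With (t - 3) = 1/2: g(7/2) = 741/80.

9.2625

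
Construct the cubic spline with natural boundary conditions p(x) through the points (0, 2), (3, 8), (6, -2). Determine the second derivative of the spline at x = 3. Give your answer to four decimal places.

-2.6667

Let m_i = p''(x_i). Step sizes h_i = 3, 3; slopes of the chords Δ_i = (y_(i+1) - y_i)/h_i = 2, -10/3.
  3·m_0 + 12·m_1 + 3·m_2 = 6(Δ_1 - Δ_0) = -32
Natural end conditions: m_0 = m_2 = 0.
Forward elimination and back-substitution give m_0 = 0, m_1 = -8/3, m_2 = 0.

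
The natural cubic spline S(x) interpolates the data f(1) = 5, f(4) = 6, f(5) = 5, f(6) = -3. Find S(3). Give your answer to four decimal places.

Write σ_i for S''(x_i). With h_i = 3, 1, 1 and divided differences Δ_i = 1/3, -1, -8, the continuity of S' gives the tridiagonal system
  3·σ_0 + 8·σ_1 + 1·σ_2 = 6(Δ_1 - Δ_0) = -8
  1·σ_1 + 4·σ_2 + 1·σ_3 = 6(Δ_2 - Δ_1) = -42
Natural end conditions: σ_0 = σ_3 = 0.
Solving: σ_0 = 0, σ_1 = 10/31, σ_2 = -328/31, σ_3 = 0.
On [1, 4], S(x) = 5 + 16/93·(x - 1) + 0·(x - 1)² + 5/279·(x - 1)³.
With (x - 1) = 2: S(3) = 1531/279.

5.4875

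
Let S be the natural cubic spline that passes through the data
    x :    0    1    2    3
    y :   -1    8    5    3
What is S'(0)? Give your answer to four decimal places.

12.2667

With M_i denoting the second derivative at x_i, h_i = 1, 1, 1, and Δ_i = (y_(i+1) − y_i)/h_i = 9, -3, -2:
  1·M_0 + 4·M_1 + 1·M_2 = 6(Δ_1 - Δ_0) = -72
  1·M_1 + 4·M_2 + 1·M_3 = 6(Δ_2 - Δ_1) = 6
Natural end conditions: M_0 = M_3 = 0.
Hence M_0 = 0, M_1 = -98/5, M_2 = 32/5, M_3 = 0.
On [0, 1], S'(x) = b_0 + 2c_0·x + 3d_0·x² with b_0 = Δ_0 - h_0(2M_0 + M_1)/6 = 184/15, c_0 = M_0/2 = 0, d_0 = (M_1 - M_0)/(6h_0) = -49/15. So S'(0) = 184/15.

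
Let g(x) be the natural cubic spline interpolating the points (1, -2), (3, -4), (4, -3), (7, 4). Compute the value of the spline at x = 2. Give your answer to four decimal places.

Write σ_i for g''(x_i). With h_i = 2, 1, 3 and divided differences Δ_i = -1, 1, 7/3, the continuity of g' gives the tridiagonal system
  2·σ_0 + 6·σ_1 + 1·σ_2 = 6(Δ_1 - Δ_0) = 12
  1·σ_1 + 8·σ_2 + 3·σ_3 = 6(Δ_2 - Δ_1) = 8
Natural end conditions: σ_0 = σ_3 = 0.
Solving: σ_0 = 0, σ_1 = 88/47, σ_2 = 36/47, σ_3 = 0.
On [1, 3], g(x) = -2 - 229/141·(x - 1) + 0·(x - 1)² + 22/141·(x - 1)³.
With (x - 1) = 1: g(2) = -163/47.

-3.4681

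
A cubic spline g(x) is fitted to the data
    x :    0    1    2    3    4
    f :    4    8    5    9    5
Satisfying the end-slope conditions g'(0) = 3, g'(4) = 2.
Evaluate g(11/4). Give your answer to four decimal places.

Let M_i = g''(x_i). Step sizes h_i = 1, 1, 1, 1; slopes of the chords Δ_i = (y_(i+1) - y_i)/h_i = 4, -3, 4, -4.
  1·M_0 + 4·M_1 + 1·M_2 = 6(Δ_1 - Δ_0) = -42
  1·M_1 + 4·M_2 + 1·M_3 = 6(Δ_2 - Δ_1) = 42
  1·M_2 + 4·M_3 + 1·M_4 = 6(Δ_3 - Δ_2) = -48
Clamped end conditions give two more equations: 2h_0·M_0 + h_0·M_1 = 6(Δ_0 - g'(0)) = 6 and h_3·M_3 + 2h_3·M_4 = 6(g'(4) - Δ_3) = 36.
Solving the tridiagonal system: M_0 = 25/2, M_1 = -19, M_2 = 43/2, M_3 = -25, M_4 = 61/2.
On [2, 3], g(x) = 5 + 1·(x - 2) + 43/4·(x - 2)² - 31/4·(x - 2)³.
With (x - 2) = 3/4: g(11/4) = 2183/256.

8.5273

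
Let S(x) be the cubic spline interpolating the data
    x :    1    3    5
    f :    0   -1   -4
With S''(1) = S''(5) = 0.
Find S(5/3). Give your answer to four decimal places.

Put m_i = S'' at the i-th knot. Here h = (2, 2) and Δ = (-1/2, -3/2), so the interior equations h_(i-1)·m_(i-1) + 2(h_(i-1)+h_i)·m_i + h_i·m_(i+1) = 6(Δ_i − Δ_(i-1)) read
  2·m_0 + 8·m_1 + 2·m_2 = 6(Δ_1 - Δ_0) = -6
Natural end conditions: m_0 = m_2 = 0.
Solving: m_0 = 0, m_1 = -3/4, m_2 = 0.
On [1, 3], S(x) = 0 - 1/4·(x - 1) + 0·(x - 1)² - 1/16·(x - 1)³.
With (x - 1) = 2/3: S(5/3) = -5/27.

-0.1852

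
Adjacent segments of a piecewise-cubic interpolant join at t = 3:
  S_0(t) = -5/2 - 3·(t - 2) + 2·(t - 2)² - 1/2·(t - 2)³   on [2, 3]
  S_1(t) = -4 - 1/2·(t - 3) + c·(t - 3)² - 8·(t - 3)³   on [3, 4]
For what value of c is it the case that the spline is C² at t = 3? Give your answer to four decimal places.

S_0''(t) = 4 - 3·(t - 2), so S_0''(3) = 1. On the right, S_1''(3) = 2c, so c = 1/2.

0.5000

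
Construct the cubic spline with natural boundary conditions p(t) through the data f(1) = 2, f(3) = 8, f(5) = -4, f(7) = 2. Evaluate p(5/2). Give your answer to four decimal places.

Put m_i = p'' at the i-th knot. Here h = (2, 2, 2) and Δ = (3, -6, 3), so the interior equations h_(i-1)·m_(i-1) + 2(h_(i-1)+h_i)·m_i + h_i·m_(i+1) = 6(Δ_i − Δ_(i-1)) read
  2·m_0 + 8·m_1 + 2·m_2 = 6(Δ_1 - Δ_0) = -54
  2·m_1 + 8·m_2 + 2·m_3 = 6(Δ_2 - Δ_1) = 54
Natural end conditions: m_0 = m_3 = 0.
Forward elimination and back-substitution give m_0 = 0, m_1 = -9, m_2 = 9, m_3 = 0.
On [1, 3], p(t) = 2 + 6·(t - 1) + 0·(t - 1)² - 3/4·(t - 1)³.
With (t - 1) = 3/2: p(5/2) = 271/32.

8.4688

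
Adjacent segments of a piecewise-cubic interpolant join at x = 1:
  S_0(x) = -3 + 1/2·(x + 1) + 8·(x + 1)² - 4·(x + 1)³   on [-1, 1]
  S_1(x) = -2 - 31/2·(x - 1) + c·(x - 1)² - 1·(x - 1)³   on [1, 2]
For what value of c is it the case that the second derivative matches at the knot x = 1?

S_0''(x) = 16 - 24·(x + 1), so S_0''(1) = -32. On the right, S_1''(1) = 2c, so c = -16.

-16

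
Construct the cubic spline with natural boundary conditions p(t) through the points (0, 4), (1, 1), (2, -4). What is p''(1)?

Let m_i = p''(x_i). Step sizes h_i = 1, 1; slopes of the chords Δ_i = (y_(i+1) - y_i)/h_i = -3, -5.
  1·m_0 + 4·m_1 + 1·m_2 = 6(Δ_1 - Δ_0) = -12
Natural end conditions: m_0 = m_2 = 0.
Forward elimination and back-substitution give m_0 = 0, m_1 = -3, m_2 = 0.

-3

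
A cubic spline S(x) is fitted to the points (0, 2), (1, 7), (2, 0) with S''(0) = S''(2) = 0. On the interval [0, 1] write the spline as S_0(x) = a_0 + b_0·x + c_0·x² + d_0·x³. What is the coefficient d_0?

-3

With M_i denoting the second derivative at x_i, h_i = 1, 1, and Δ_i = (y_(i+1) − y_i)/h_i = 5, -7:
  1·M_0 + 4·M_1 + 1·M_2 = 6(Δ_1 - Δ_0) = -72
Natural end conditions: M_0 = M_2 = 0.
Solving the tridiagonal system: M_0 = 0, M_1 = -18, M_2 = 0.
On [0, 1], with S_0(x) = a_0 + b_0·x + c_0·x² + d_0·x³: c_0 = M_0/2 = 0, d_0 = (M_1 - M_0)/(6h_0) = -3, b_0 = Δ_0 - h_0(2M_0 + M_1)/6 = 8.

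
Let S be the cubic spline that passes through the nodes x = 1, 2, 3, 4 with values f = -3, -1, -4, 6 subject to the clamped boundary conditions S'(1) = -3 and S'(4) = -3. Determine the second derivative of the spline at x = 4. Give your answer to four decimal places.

-59.2000

Let M_i = S''(x_i). Step sizes h_i = 1, 1, 1; slopes of the chords Δ_i = (y_(i+1) - y_i)/h_i = 2, -3, 10.
  1·M_0 + 4·M_1 + 1·M_2 = 6(Δ_1 - Δ_0) = -30
  1·M_1 + 4·M_2 + 1·M_3 = 6(Δ_2 - Δ_1) = 78
Clamped end conditions give two more equations: 2h_0·M_0 + h_0·M_1 = 6(Δ_0 - S'(1)) = 30 and h_2·M_2 + 2h_2·M_3 = 6(S'(4) - Δ_2) = -78.
Forward elimination and back-substitution give M_0 = 136/5, M_1 = -122/5, M_2 = 202/5, M_3 = -296/5.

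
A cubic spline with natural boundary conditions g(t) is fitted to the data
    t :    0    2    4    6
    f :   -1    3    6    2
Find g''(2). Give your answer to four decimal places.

0.3000

Let σ_i = g''(x_i). Step sizes h_i = 2, 2, 2; slopes of the chords Δ_i = (y_(i+1) - y_i)/h_i = 2, 3/2, -2.
  2·σ_0 + 8·σ_1 + 2·σ_2 = 6(Δ_1 - Δ_0) = -3
  2·σ_1 + 8·σ_2 + 2·σ_3 = 6(Δ_2 - Δ_1) = -21
Natural end conditions: σ_0 = σ_3 = 0.
Solving: σ_0 = 0, σ_1 = 3/10, σ_2 = -27/10, σ_3 = 0.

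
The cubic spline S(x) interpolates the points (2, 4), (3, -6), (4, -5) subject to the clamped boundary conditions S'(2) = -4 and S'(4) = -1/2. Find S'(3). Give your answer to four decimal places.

-5.6250

With σ_i denoting the second derivative at x_i, h_i = 1, 1, and Δ_i = (y_(i+1) − y_i)/h_i = -10, 1:
  1·σ_0 + 4·σ_1 + 1·σ_2 = 6(Δ_1 - Δ_0) = 66
Clamped end conditions give two more equations: 2h_0·σ_0 + h_0·σ_1 = 6(Δ_0 - S'(2)) = -36 and h_1·σ_1 + 2h_1·σ_2 = 6(S'(4) - Δ_1) = -9.
Solving: σ_0 = -131/4, σ_1 = 59/2, σ_2 = -77/4.
On [3, 4], S'(x) = b_1 + 2c_1·(x - 3) + 3d_1·(x - 3)² with b_1 = Δ_1 - h_1(2σ_1 + σ_2)/6 = -45/8, c_1 = σ_1/2 = 59/4, d_1 = (σ_2 - σ_1)/(6h_1) = -65/8. So S'(3) = -45/8.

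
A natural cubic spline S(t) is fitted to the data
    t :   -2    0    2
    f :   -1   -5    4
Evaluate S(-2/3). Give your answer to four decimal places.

-4.8704

With M_i denoting the second derivative at x_i, h_i = 2, 2, and Δ_i = (y_(i+1) − y_i)/h_i = -2, 9/2:
  2·M_0 + 8·M_1 + 2·M_2 = 6(Δ_1 - Δ_0) = 39
Natural end conditions: M_0 = M_2 = 0.
Solving: M_0 = 0, M_1 = 39/8, M_2 = 0.
On [-2, 0], S(t) = -1 - 29/8·(t + 2) + 0·(t + 2)² + 13/32·(t + 2)³.
With (t + 2) = 4/3: S(-2/3) = -263/54.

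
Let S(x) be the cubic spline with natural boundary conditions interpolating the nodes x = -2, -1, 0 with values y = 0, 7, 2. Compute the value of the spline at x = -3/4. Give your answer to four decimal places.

6.7344

Write M_i for S''(x_i). With h_i = 1, 1 and divided differences Δ_i = 7, -5, the continuity of S' gives the tridiagonal system
  1·M_0 + 4·M_1 + 1·M_2 = 6(Δ_1 - Δ_0) = -72
Natural end conditions: M_0 = M_2 = 0.
Solving the tridiagonal system: M_0 = 0, M_1 = -18, M_2 = 0.
On [-1, 0], S(x) = 7 + 1·(x + 1) - 9·(x + 1)² + 3·(x + 1)³.
With (x + 1) = 1/4: S(-3/4) = 431/64.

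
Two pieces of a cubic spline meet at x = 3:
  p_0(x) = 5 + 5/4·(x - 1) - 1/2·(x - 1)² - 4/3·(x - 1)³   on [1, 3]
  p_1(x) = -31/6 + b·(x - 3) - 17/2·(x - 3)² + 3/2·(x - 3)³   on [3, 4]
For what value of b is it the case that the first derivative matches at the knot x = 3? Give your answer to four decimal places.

p_0'(x) = 5/4 - 1·(x - 1) - 4·(x - 1)², so p_0'(3) = -67/4. On the right, p_1'(3) = b, so b = -67/4.

-16.7500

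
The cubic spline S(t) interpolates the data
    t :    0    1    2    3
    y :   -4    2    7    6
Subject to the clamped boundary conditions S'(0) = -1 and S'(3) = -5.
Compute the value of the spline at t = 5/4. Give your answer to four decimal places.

3.7906

Let σ_i = S''(x_i). Step sizes h_i = 1, 1, 1; slopes of the chords Δ_i = (y_(i+1) - y_i)/h_i = 6, 5, -1.
  1·σ_0 + 4·σ_1 + 1·σ_2 = 6(Δ_1 - Δ_0) = -6
  1·σ_1 + 4·σ_2 + 1·σ_3 = 6(Δ_2 - Δ_1) = -36
Clamped end conditions give two more equations: 2h_0·σ_0 + h_0·σ_1 = 6(Δ_0 - S'(0)) = 42 and h_2·σ_2 + 2h_2·σ_3 = 6(S'(3) - Δ_2) = -24.
Solving the tridiagonal system: σ_0 = 362/15, σ_1 = -94/15, σ_2 = -76/15, σ_3 = -142/15.
On [1, 2], S(t) = 2 + 119/15·(t - 1) - 47/15·(t - 1)² + 1/5·(t - 1)³.
With (t - 1) = 1/4: S(5/4) = 1213/320.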